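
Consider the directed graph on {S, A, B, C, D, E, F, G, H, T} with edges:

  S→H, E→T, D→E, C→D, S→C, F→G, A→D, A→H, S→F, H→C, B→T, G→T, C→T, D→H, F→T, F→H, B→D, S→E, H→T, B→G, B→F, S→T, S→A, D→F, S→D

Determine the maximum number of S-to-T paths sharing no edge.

Assign every edge capacity 1; by Menger, the answer equals the max flow.
Path S→T (+1); total 1.
Path S→C→T (+1); total 2.
Path S→E→T (+1); total 3.
Path S→F→T (+1); total 4.
Path S→H→T (+1); total 5.
Path S→D→F→G→T (+1); total 6.
No residual S→T path; max flow = 6.
Certifying cut of size 6: {C→T, D→F, E→T, H→T, S→F, S→T}.

6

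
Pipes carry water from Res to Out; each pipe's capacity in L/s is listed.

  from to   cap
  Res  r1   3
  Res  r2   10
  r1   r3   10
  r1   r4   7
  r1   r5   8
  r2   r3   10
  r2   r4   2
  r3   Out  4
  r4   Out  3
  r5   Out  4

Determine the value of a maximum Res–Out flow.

Augment Res→r1→r3→Out: bottleneck 3, flow now 3.
Augment Res→r2→r3→Out: bottleneck 1, flow now 4.
Augment Res→r2→r4→Out: bottleneck 2, flow now 6.
Augment Res→r2→r3→r1→r4→Out: bottleneck 1, flow now 7. (uses reverse residual edge)
Augment Res→r2→r3→r1→r5→Out: bottleneck 2, flow now 9. (uses reverse residual edge)
No augmenting path remains; maximum flow = 9.
In the residual graph, reachable from Res: {Res, r2, r3}.
Min-cut edges: Res→r1 (3), r2→r4 (2), r3→Out (4); capacity 3 + 2 + 4 = 9.
This cut is saturated, so no flow can exceed 9.

9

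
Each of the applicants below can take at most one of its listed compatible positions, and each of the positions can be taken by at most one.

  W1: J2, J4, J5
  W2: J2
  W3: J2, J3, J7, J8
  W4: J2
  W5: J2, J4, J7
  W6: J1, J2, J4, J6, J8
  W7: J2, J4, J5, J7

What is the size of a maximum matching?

6

Unit-capacity flow: source→left, listed edges, right→sink; max matching = max flow.
Augmenting path W1→J2 (+1); matched 1.
Augmenting path W3→J3 (+1); matched 2.
Augmenting path W5→J4 (+1); matched 3.
Augmenting path W6→J1 (+1); matched 4.
Augmenting path W7→J5 (+1); matched 5.
Augmenting path W2→J2→W1→J4→W5→J7 (+1); matched 6.
No augmenting path remains; maximum matching = 6.
König certificate: {W1, W3, W5, W6, W7, J2} is a vertex cover of size 6 (every listed pair touches it), so no matching can be larger.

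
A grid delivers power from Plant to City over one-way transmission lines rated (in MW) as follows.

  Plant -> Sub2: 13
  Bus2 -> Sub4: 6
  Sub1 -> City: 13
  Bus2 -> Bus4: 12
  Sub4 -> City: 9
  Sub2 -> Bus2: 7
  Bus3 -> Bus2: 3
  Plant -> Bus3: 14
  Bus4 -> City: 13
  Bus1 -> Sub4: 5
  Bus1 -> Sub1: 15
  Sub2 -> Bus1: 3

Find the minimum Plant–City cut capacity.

13

Augment Plant→Sub2→Bus2→Sub4→City: bottleneck 6, flow now 6.
Augment Plant→Sub2→Bus2→Bus4→City: bottleneck 1, flow now 7.
Augment Plant→Sub2→Bus1→Sub4→City: bottleneck 3, flow now 10.
Augment Plant→Bus3→Bus2→Bus4→City: bottleneck 3, flow now 13.
No augmenting path remains; maximum flow = 13.
By max-flow min-cut, the minimum cut capacity equals the max flow.
In the residual graph, reachable from Plant: {Plant, Sub2, Bus3}.
Min-cut edges: Sub2→Bus2 (7), Sub2→Bus1 (3), Bus3→Bus2 (3); capacity 7 + 3 + 3 = 13.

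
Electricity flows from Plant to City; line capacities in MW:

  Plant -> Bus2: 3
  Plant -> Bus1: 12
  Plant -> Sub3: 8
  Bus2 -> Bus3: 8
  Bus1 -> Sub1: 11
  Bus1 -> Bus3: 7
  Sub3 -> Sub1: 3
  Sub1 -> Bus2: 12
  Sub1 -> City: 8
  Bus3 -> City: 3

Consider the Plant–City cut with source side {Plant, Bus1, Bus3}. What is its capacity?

Edges leaving {Plant, Bus1, Bus3}: Plant→Bus2 (3), Plant→Sub3 (8), Bus1→Sub1 (11), Bus3→City (3).
Cut capacity = 3 + 8 + 11 + 3 = 25.

25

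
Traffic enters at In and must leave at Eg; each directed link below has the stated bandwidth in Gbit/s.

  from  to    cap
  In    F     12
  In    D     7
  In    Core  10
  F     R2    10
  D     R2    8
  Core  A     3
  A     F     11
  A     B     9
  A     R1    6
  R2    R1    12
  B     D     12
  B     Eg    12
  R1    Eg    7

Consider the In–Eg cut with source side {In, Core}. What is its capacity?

22

Edges leaving {In, Core}: In→F (12), In→D (7), Core→A (3).
Cut capacity = 12 + 7 + 3 = 22.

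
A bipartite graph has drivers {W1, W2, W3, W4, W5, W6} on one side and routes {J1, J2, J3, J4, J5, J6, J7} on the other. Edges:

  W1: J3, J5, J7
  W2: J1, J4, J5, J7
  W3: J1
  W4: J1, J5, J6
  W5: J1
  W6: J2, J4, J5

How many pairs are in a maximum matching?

5

Unit-capacity flow: source→left, listed edges, right→sink; max matching = max flow.
Augmenting path W1→J3 (+1); matched 1.
Augmenting path W2→J1 (+1); matched 2.
Augmenting path W4→J5 (+1); matched 3.
Augmenting path W6→J2 (+1); matched 4.
Augmenting path W3→J1→W2→J4 (+1); matched 5.
No augmenting path remains; maximum matching = 5.
König certificate: {W1, W2, W4, W6, J1} is a vertex cover of size 5 (every listed pair touches it), so no matching can be larger.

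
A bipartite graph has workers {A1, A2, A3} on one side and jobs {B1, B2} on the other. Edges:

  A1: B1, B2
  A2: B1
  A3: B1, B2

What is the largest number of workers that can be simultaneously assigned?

Unit-capacity flow: source→left, listed edges, right→sink; max matching = max flow.
Augmenting path A1→B1 (+1); matched 1.
Augmenting path A3→B2 (+1); matched 2.
No augmenting path remains; maximum matching = 2.
König certificate: {B1, B2} is a vertex cover of size 2 (every listed pair touches it), so no matching can be larger.

2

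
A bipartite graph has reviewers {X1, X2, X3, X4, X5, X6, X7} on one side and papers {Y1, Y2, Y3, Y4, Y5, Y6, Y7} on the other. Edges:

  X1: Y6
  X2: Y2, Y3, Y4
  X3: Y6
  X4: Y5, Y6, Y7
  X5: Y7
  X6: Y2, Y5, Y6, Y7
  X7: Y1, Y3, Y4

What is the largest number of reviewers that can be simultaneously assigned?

Unit-capacity flow: source→left, listed edges, right→sink; max matching = max flow.
Augmenting path X1→Y6 (+1); matched 1.
Augmenting path X2→Y2 (+1); matched 2.
Augmenting path X4→Y5 (+1); matched 3.
Augmenting path X5→Y7 (+1); matched 4.
Augmenting path X7→Y1 (+1); matched 5.
Augmenting path X6→Y2→X2→Y3 (+1); matched 6.
No augmenting path remains; maximum matching = 6.
König certificate: {X2, X4, X5, X6, X7, Y6} is a vertex cover of size 6 (every listed pair touches it), so no matching can be larger.

6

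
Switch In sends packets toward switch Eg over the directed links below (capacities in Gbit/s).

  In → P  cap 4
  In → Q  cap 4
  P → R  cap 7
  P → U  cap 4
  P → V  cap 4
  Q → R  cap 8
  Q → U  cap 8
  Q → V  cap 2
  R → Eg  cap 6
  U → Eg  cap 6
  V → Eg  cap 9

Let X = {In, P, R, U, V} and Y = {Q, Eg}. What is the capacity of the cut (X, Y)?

25

Edges leaving {In, P, R, U, V}: In→Q (4), R→Eg (6), U→Eg (6), V→Eg (9).
Cut capacity = 4 + 6 + 6 + 9 = 25.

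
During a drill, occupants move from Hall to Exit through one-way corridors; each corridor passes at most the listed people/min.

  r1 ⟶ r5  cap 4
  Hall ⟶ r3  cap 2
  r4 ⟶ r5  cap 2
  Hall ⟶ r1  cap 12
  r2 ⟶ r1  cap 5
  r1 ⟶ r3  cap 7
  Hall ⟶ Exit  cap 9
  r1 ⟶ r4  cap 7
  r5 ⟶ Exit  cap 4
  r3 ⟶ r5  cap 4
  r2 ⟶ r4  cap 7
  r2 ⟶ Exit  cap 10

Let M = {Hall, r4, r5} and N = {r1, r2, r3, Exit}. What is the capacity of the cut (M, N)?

Edges leaving {Hall, r4, r5}: Hall→r1 (12), Hall→r3 (2), Hall→Exit (9), r5→Exit (4).
Cut capacity = 12 + 2 + 9 + 4 = 27.

27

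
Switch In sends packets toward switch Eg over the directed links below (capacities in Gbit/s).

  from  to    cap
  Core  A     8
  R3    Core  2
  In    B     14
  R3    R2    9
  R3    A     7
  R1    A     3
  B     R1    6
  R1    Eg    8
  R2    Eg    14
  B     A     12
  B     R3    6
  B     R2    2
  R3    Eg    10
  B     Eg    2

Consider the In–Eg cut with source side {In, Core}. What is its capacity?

22

Edges leaving {In, Core}: In→B (14), Core→A (8).
Cut capacity = 14 + 8 = 22.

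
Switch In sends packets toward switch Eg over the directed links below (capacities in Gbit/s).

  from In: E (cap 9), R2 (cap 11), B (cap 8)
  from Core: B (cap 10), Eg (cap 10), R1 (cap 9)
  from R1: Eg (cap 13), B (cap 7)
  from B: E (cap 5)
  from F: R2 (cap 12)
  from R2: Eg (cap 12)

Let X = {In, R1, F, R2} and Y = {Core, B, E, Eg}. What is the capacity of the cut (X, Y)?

Edges leaving {In, R1, F, R2}: In→B (8), In→E (9), R1→B (7), R1→Eg (13), R2→Eg (12).
Cut capacity = 8 + 9 + 7 + 13 + 12 = 49.

49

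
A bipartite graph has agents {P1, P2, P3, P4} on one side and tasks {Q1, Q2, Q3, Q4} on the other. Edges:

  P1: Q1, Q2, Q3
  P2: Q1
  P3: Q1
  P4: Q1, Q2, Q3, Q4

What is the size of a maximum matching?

Unit-capacity flow: source→left, listed edges, right→sink; max matching = max flow.
Augmenting path P1→Q1 (+1); matched 1.
Augmenting path P4→Q2 (+1); matched 2.
Augmenting path P2→Q1→P1→Q3 (+1); matched 3.
No augmenting path remains; maximum matching = 3.
König certificate: {P1, P4, Q1} is a vertex cover of size 3 (every listed pair touches it), so no matching can be larger.

3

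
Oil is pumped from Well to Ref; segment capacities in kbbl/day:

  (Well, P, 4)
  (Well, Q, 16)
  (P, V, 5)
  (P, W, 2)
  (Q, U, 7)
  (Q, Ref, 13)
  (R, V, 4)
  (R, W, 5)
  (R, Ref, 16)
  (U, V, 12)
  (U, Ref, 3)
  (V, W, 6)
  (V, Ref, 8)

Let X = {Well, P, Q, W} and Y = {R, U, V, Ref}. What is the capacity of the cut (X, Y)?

25

Edges leaving {Well, P, Q, W}: P→V (5), Q→U (7), Q→Ref (13).
Cut capacity = 5 + 7 + 13 = 25.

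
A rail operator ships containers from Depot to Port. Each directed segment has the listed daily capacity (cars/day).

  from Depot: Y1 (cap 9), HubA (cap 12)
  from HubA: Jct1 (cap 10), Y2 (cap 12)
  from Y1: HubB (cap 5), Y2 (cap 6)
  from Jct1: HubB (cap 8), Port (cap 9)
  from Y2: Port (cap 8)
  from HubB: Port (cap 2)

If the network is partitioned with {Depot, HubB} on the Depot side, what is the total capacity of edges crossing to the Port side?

Edges leaving {Depot, HubB}: Depot→HubA (12), Depot→Y1 (9), HubB→Port (2).
Cut capacity = 12 + 9 + 2 = 23.

23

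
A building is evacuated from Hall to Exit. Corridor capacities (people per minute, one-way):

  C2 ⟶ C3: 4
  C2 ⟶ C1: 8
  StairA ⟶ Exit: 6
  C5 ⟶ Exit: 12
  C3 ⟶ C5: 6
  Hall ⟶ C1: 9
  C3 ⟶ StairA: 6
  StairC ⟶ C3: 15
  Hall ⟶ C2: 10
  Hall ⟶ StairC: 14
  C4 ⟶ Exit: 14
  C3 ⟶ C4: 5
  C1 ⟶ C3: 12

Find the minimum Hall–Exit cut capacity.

17

Augment Hall→StairC→C3→C4→Exit: bottleneck 5, flow now 5.
Augment Hall→StairC→C3→C5→Exit: bottleneck 6, flow now 11.
Augment Hall→StairC→C3→StairA→Exit: bottleneck 3, flow now 14.
Augment Hall→C1→C3→StairA→Exit: bottleneck 3, flow now 17.
No augmenting path remains; maximum flow = 17.
By max-flow min-cut, the minimum cut capacity equals the max flow.
In the residual graph, reachable from Hall: {Hall, StairC, C1, C2, C3}.
Min-cut edges: C3→C4 (5), C3→C5 (6), C3→StairA (6); capacity 5 + 6 + 6 = 17.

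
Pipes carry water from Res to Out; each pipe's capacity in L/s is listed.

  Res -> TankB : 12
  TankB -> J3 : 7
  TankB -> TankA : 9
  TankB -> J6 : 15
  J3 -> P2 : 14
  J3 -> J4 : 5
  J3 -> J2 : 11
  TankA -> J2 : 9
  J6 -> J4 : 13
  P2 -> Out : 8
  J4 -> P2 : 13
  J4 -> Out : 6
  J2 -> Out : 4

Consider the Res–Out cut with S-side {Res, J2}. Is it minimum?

Given cut capacity: 12 + 4 = 16.
Augment Res→TankB→J3→P2→Out: bottleneck 7, flow now 7.
Augment Res→TankB→TankA→J2→Out: bottleneck 4, flow now 11.
Augment Res→TankB→J6→J4→Out: bottleneck 1, flow now 12.
No augmenting path remains; maximum flow = 12.
In the residual graph, reachable from Res: {Res}.
Min-cut edges: Res→TankB (12); capacity 12 = 12.
Cut capacity 16 exceeds the max flow 12, so it is not minimum.

No — its capacity is 16, but the minimum cut has capacity 12.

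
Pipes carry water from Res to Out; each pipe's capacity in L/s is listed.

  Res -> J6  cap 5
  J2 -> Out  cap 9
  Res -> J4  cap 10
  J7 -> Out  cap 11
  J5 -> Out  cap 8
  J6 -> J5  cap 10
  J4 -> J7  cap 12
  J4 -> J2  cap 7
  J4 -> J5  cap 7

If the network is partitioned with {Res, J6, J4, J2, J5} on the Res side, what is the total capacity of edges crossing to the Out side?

29

Edges leaving {Res, J6, J4, J2, J5}: J4→J7 (12), J2→Out (9), J5→Out (8).
Cut capacity = 12 + 9 + 8 = 29.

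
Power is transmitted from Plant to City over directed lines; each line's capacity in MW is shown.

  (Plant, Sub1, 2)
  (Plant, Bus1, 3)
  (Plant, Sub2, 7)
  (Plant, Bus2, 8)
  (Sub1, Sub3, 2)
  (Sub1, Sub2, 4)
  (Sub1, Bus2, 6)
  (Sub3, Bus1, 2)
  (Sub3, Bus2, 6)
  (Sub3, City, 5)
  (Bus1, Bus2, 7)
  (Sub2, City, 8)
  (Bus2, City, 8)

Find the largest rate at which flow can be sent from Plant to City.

17

Augment Plant→Sub2→City: bottleneck 7, flow now 7.
Augment Plant→Bus2→City: bottleneck 8, flow now 15.
Augment Plant→Sub1→Sub3→City: bottleneck 2, flow now 17.
No augmenting path remains; maximum flow = 17.
In the residual graph, reachable from Plant: {Plant, Bus1, Bus2}.
Min-cut edges: Plant→Sub1 (2), Plant→Sub2 (7), Bus2→City (8); capacity 2 + 7 + 8 = 17.
This cut is saturated, so no flow can exceed 17.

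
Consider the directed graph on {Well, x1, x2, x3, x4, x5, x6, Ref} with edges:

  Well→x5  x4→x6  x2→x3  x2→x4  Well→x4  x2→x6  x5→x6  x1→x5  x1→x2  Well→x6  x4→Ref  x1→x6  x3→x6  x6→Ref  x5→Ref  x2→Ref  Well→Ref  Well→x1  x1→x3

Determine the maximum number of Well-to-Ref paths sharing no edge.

5

Assign every edge capacity 1; by Menger, the answer equals the max flow.
Path Well→Ref (+1); total 1.
Path Well→x4→Ref (+1); total 2.
Path Well→x5→Ref (+1); total 3.
Path Well→x6→Ref (+1); total 4.
Path Well→x1→x2→Ref (+1); total 5.
No residual Well→Ref path; max flow = 5.
Certifying cut of size 5: {Well→Ref, Well→x1, Well→x4, Well→x5, Well→x6}.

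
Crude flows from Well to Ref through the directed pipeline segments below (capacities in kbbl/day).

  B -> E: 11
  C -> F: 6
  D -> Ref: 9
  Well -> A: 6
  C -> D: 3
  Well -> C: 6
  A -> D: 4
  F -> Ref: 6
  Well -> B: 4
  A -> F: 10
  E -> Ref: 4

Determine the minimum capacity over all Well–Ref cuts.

16

Augment Well→A→D→Ref: bottleneck 4, flow now 4.
Augment Well→A→F→Ref: bottleneck 2, flow now 6.
Augment Well→B→E→Ref: bottleneck 4, flow now 10.
Augment Well→C→D→Ref: bottleneck 3, flow now 13.
Augment Well→C→F→Ref: bottleneck 3, flow now 16.
No augmenting path remains; maximum flow = 16.
By max-flow min-cut, the minimum cut capacity equals the max flow.
In the residual graph, reachable from Well: {Well}.
Min-cut edges: Well→A (6), Well→B (4), Well→C (6); capacity 6 + 4 + 6 = 16.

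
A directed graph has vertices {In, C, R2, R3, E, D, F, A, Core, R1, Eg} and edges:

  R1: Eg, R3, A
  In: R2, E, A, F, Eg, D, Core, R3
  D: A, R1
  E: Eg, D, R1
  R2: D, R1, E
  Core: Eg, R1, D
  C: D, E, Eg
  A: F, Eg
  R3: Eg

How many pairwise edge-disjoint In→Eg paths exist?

Assign every edge capacity 1; by Menger, the answer equals the max flow.
Path In→Eg (+1); total 1.
Path In→R3→Eg (+1); total 2.
Path In→E→Eg (+1); total 3.
Path In→A→Eg (+1); total 4.
Path In→Core→Eg (+1); total 5.
Path In→R2→R1→Eg (+1); total 6.
No residual In→Eg path; max flow = 6.
Certifying cut of size 6: {A→Eg, E→Eg, In→Core, In→Eg, R1→Eg, R3→Eg}.

6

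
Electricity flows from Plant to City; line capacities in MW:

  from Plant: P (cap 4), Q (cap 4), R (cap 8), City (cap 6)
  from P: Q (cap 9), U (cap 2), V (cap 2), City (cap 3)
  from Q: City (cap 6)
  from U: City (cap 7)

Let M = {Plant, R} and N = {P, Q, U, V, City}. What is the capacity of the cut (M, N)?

Edges leaving {Plant, R}: Plant→P (4), Plant→Q (4), Plant→City (6).
Cut capacity = 4 + 4 + 6 = 14.

14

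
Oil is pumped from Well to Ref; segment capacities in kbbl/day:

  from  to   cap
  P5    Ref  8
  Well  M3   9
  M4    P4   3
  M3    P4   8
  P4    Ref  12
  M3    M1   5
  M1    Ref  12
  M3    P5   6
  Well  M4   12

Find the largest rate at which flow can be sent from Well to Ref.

Augment Well→M4→P4→Ref: bottleneck 3, flow now 3.
Augment Well→M3→P5→Ref: bottleneck 6, flow now 9.
Augment Well→M3→M1→Ref: bottleneck 3, flow now 12.
No augmenting path remains; maximum flow = 12.
In the residual graph, reachable from Well: {Well, M4}.
Min-cut edges: Well→M3 (9), M4→P4 (3); capacity 9 + 3 = 12.
This cut is saturated, so no flow can exceed 12.

12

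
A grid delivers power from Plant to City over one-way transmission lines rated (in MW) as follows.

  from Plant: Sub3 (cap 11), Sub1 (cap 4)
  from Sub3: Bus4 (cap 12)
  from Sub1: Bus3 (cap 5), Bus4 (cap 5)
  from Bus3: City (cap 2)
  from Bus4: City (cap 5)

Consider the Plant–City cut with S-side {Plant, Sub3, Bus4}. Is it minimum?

No — its capacity is 9, but the minimum cut has capacity 7.

Given cut capacity: 4 + 5 = 9.
Augment Plant→Sub3→Bus4→City: bottleneck 5, flow now 5.
Augment Plant→Sub1→Bus3→City: bottleneck 2, flow now 7.
No augmenting path remains; maximum flow = 7.
In the residual graph, reachable from Plant: {Plant, Sub3, Sub1, Bus3, Bus4}.
Min-cut edges: Bus3→City (2), Bus4→City (5); capacity 2 + 5 = 7.
Cut capacity 9 exceeds the max flow 7, so it is not minimum.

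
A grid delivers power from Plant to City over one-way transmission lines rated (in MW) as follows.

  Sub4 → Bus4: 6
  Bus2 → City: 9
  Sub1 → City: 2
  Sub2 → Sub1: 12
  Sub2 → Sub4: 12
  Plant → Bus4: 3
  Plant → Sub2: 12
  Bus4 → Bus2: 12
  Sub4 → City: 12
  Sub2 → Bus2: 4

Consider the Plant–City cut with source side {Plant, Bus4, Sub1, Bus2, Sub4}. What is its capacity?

Edges leaving {Plant, Bus4, Sub1, Bus2, Sub4}: Plant→Sub2 (12), Sub1→City (2), Bus2→City (9), Sub4→City (12).
Cut capacity = 12 + 2 + 9 + 12 = 35.

35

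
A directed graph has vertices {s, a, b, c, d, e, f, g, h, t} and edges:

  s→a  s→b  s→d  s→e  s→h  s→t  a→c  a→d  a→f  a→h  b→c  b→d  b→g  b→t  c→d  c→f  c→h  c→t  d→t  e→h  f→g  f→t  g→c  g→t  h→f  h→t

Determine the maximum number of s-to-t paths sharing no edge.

Assign every edge capacity 1; by Menger, the answer equals the max flow.
Path s→t (+1); total 1.
Path s→b→t (+1); total 2.
Path s→d→t (+1); total 3.
Path s→h→t (+1); total 4.
Path s→a→c→t (+1); total 5.
Path s→e→h→f→t (+1); total 6.
No residual s→t path; max flow = 6.
Certifying cut of size 6: {s→a, s→b, s→d, s→e, s→h, s→t}.

6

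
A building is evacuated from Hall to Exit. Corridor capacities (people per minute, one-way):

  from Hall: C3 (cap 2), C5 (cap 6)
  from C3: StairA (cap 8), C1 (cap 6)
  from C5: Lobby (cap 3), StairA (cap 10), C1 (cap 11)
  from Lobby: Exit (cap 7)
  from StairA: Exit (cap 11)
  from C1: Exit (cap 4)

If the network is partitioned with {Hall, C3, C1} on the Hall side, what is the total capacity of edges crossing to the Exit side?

18

Edges leaving {Hall, C3, C1}: Hall→C5 (6), C3→StairA (8), C1→Exit (4).
Cut capacity = 6 + 8 + 4 = 18.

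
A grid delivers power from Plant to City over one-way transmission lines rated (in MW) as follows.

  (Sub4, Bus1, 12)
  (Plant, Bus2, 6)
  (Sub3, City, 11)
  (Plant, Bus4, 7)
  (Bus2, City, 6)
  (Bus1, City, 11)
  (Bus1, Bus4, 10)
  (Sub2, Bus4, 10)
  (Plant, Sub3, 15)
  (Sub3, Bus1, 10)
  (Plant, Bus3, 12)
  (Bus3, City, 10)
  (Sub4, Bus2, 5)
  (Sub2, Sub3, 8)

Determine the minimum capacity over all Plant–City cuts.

Augment Plant→Sub3→City: bottleneck 11, flow now 11.
Augment Plant→Bus2→City: bottleneck 6, flow now 17.
Augment Plant→Bus3→City: bottleneck 10, flow now 27.
Augment Plant→Sub3→Bus1→City: bottleneck 4, flow now 31.
No augmenting path remains; maximum flow = 31.
By max-flow min-cut, the minimum cut capacity equals the max flow.
In the residual graph, reachable from Plant: {Plant, Bus4, Bus3}.
Min-cut edges: Plant→Sub3 (15), Plant→Bus2 (6), Bus3→City (10); capacity 15 + 6 + 10 = 31.

31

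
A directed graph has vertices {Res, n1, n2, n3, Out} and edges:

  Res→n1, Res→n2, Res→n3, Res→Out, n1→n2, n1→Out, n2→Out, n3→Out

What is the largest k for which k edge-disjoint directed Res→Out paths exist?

4

Assign every edge capacity 1; by Menger, the answer equals the max flow.
Path Res→Out (+1); total 1.
Path Res→n1→Out (+1); total 2.
Path Res→n2→Out (+1); total 3.
Path Res→n3→Out (+1); total 4.
No residual Res→Out path; max flow = 4.
Certifying cut of size 4: {Res→Out, Res→n1, Res→n2, Res→n3}.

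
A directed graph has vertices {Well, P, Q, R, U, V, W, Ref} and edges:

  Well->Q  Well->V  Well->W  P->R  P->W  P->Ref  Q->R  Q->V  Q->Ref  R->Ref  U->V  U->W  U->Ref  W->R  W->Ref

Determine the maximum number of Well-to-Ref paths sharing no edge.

2

Assign every edge capacity 1; by Menger, the answer equals the max flow.
Path Well→Q→Ref (+1); total 1.
Path Well→W→Ref (+1); total 2.
No residual Well→Ref path; max flow = 2.
Certifying cut of size 2: {Well→Q, Well→W}.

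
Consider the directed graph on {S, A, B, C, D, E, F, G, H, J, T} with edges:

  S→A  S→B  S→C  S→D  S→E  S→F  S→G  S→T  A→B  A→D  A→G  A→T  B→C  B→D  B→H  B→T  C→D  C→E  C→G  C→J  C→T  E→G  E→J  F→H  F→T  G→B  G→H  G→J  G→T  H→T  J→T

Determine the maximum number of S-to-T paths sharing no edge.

Assign every edge capacity 1; by Menger, the answer equals the max flow.
Path S→T (+1); total 1.
Path S→A→T (+1); total 2.
Path S→B→T (+1); total 3.
Path S→C→T (+1); total 4.
Path S→F→T (+1); total 5.
Path S→G→T (+1); total 6.
Path S→E→J→T (+1); total 7.
No residual S→T path; max flow = 7.
Certifying cut of size 7: {S→A, S→B, S→C, S→E, S→F, S→G, S→T}.

7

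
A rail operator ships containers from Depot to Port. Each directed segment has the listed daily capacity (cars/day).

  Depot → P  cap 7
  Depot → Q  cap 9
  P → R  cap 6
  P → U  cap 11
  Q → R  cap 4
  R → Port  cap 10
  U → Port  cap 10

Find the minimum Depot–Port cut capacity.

11

Augment Depot→P→R→Port: bottleneck 6, flow now 6.
Augment Depot→P→U→Port: bottleneck 1, flow now 7.
Augment Depot→Q→R→Port: bottleneck 4, flow now 11.
No augmenting path remains; maximum flow = 11.
By max-flow min-cut, the minimum cut capacity equals the max flow.
In the residual graph, reachable from Depot: {Depot, Q}.
Min-cut edges: Depot→P (7), Q→R (4); capacity 7 + 4 = 11.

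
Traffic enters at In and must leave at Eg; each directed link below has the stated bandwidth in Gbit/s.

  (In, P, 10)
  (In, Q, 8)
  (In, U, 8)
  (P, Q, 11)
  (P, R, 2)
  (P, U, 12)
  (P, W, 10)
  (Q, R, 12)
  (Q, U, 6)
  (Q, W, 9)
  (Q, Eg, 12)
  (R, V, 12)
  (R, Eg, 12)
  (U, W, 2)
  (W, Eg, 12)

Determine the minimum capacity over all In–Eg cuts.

20

Augment In→Q→Eg: bottleneck 8, flow now 8.
Augment In→P→Q→Eg: bottleneck 4, flow now 12.
Augment In→P→R→Eg: bottleneck 2, flow now 14.
Augment In→P→W→Eg: bottleneck 4, flow now 18.
Augment In→U→W→Eg: bottleneck 2, flow now 20.
No augmenting path remains; maximum flow = 20.
By max-flow min-cut, the minimum cut capacity equals the max flow.
In the residual graph, reachable from In: {In, U}.
Min-cut edges: In→P (10), In→Q (8), U→W (2); capacity 10 + 8 + 2 = 20.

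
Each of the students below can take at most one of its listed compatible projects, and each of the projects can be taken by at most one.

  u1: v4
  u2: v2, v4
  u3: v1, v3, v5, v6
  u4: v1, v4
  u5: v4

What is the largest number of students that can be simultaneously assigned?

Unit-capacity flow: source→left, listed edges, right→sink; max matching = max flow.
Augmenting path u1→v4 (+1); matched 1.
Augmenting path u2→v2 (+1); matched 2.
Augmenting path u3→v1 (+1); matched 3.
Augmenting path u4→v1→u3→v3 (+1); matched 4.
No augmenting path remains; maximum matching = 4.
König certificate: {u2, u3, u4, v4} is a vertex cover of size 4 (every listed pair touches it), so no matching can be larger.

4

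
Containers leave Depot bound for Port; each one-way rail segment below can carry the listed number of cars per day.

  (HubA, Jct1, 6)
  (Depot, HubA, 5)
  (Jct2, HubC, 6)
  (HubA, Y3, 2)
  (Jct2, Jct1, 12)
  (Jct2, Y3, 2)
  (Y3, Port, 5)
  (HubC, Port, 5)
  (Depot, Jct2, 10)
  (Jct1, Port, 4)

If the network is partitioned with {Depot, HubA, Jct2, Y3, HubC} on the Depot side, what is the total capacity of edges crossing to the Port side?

Edges leaving {Depot, HubA, Jct2, Y3, HubC}: HubA→Jct1 (6), Jct2→Jct1 (12), Y3→Port (5), HubC→Port (5).
Cut capacity = 6 + 12 + 5 + 5 = 28.

28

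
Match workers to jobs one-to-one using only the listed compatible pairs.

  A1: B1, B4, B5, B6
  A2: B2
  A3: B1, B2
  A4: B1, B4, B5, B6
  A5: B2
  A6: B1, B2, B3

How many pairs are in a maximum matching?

5

Unit-capacity flow: source→left, listed edges, right→sink; max matching = max flow.
Augmenting path A1→B1 (+1); matched 1.
Augmenting path A2→B2 (+1); matched 2.
Augmenting path A4→B4 (+1); matched 3.
Augmenting path A6→B3 (+1); matched 4.
Augmenting path A3→B1→A1→B5 (+1); matched 5.
No augmenting path remains; maximum matching = 5.
König certificate: {A1, A3, A4, A6, B2} is a vertex cover of size 5 (every listed pair touches it), so no matching can be larger.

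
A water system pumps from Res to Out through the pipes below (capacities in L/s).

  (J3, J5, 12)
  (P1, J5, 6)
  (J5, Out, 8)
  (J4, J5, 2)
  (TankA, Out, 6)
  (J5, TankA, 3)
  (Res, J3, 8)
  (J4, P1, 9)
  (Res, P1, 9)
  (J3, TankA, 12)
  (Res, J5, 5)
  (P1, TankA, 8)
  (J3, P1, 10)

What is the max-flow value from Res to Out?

14

Augment Res→J5→Out: bottleneck 5, flow now 5.
Augment Res→J3→J5→Out: bottleneck 3, flow now 8.
Augment Res→J3→TankA→Out: bottleneck 5, flow now 13.
Augment Res→P1→TankA→Out: bottleneck 1, flow now 14.
No augmenting path remains; maximum flow = 14.
In the residual graph, reachable from Res: {Res, J3, P1, J5, TankA}.
Min-cut edges: J5→Out (8), TankA→Out (6); capacity 8 + 6 = 14.
This cut is saturated, so no flow can exceed 14.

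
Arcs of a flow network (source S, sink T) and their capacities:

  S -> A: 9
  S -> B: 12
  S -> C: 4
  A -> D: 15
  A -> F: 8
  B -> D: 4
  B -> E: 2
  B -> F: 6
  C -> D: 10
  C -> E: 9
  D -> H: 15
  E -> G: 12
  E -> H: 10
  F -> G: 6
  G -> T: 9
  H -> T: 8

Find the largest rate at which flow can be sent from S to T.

Augment S→A→D→H→T: bottleneck 8, flow now 8.
Augment S→A→F→G→T: bottleneck 1, flow now 9.
Augment S→B→E→G→T: bottleneck 2, flow now 11.
Augment S→B→F→G→T: bottleneck 5, flow now 16.
Augment S→C→E→G→T: bottleneck 1, flow now 17.
No augmenting path remains; maximum flow = 17.
In the residual graph, reachable from S: {S, A, B, C, D, E, F, G, H}.
Min-cut edges: G→T (9), H→T (8); capacity 9 + 8 = 17.
This cut is saturated, so no flow can exceed 17.

17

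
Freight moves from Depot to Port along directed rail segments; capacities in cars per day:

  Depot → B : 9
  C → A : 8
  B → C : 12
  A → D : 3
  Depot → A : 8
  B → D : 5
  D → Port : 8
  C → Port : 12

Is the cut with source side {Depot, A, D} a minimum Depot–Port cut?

No — its capacity is 17, but the minimum cut has capacity 12.

Given cut capacity: 9 + 8 = 17.
Augment Depot→A→D→Port: bottleneck 3, flow now 3.
Augment Depot→B→C→Port: bottleneck 9, flow now 12.
No augmenting path remains; maximum flow = 12.
In the residual graph, reachable from Depot: {Depot, A}.
Min-cut edges: Depot→B (9), A→D (3); capacity 9 + 3 = 12.
Cut capacity 17 exceeds the max flow 12, so it is not minimum.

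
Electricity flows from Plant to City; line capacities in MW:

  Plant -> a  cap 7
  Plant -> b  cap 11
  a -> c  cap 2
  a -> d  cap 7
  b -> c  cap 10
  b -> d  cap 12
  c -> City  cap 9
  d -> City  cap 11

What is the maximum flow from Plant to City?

18

Augment Plant→a→c→City: bottleneck 2, flow now 2.
Augment Plant→a→d→City: bottleneck 5, flow now 7.
Augment Plant→b→c→City: bottleneck 7, flow now 14.
Augment Plant→b→d→City: bottleneck 4, flow now 18.
No augmenting path remains; maximum flow = 18.
In the residual graph, reachable from Plant: {Plant}.
Min-cut edges: Plant→a (7), Plant→b (11); capacity 7 + 11 = 18.
This cut is saturated, so no flow can exceed 18.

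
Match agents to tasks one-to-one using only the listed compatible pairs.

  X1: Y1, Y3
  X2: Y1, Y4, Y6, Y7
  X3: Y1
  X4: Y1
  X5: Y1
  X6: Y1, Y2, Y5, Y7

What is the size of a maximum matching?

4

Unit-capacity flow: source→left, listed edges, right→sink; max matching = max flow.
Augmenting path X1→Y1 (+1); matched 1.
Augmenting path X2→Y4 (+1); matched 2.
Augmenting path X6→Y2 (+1); matched 3.
Augmenting path X3→Y1→X1→Y3 (+1); matched 4.
No augmenting path remains; maximum matching = 4.
König certificate: {X1, X2, X6, Y1} is a vertex cover of size 4 (every listed pair touches it), so no matching can be larger.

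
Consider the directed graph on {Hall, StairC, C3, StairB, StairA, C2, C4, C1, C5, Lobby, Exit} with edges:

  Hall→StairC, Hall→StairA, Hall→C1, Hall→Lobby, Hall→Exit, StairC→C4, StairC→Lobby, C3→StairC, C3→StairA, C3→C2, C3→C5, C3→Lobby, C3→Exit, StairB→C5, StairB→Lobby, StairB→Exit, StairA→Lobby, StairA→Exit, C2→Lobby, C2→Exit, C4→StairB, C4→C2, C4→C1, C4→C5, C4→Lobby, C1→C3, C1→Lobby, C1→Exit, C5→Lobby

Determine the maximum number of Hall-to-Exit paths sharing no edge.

4

Assign every edge capacity 1; by Menger, the answer equals the max flow.
Path Hall→Exit (+1); total 1.
Path Hall→StairA→Exit (+1); total 2.
Path Hall→C1→Exit (+1); total 3.
Path Hall→StairC→C4→StairB→Exit (+1); total 4.
No residual Hall→Exit path; max flow = 4.
Certifying cut of size 4: {Hall→C1, Hall→Exit, Hall→StairA, Hall→StairC}.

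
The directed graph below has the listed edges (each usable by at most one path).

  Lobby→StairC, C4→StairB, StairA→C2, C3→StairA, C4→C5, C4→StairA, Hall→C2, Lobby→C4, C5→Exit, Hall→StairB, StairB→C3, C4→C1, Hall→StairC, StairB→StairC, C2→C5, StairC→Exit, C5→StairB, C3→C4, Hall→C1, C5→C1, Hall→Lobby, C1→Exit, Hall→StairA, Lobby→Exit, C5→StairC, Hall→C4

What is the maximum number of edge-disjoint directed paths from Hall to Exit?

Assign every edge capacity 1; by Menger, the answer equals the max flow.
Path Hall→Lobby→Exit (+1); total 1.
Path Hall→StairC→Exit (+1); total 2.
Path Hall→C1→Exit (+1); total 3.
Path Hall→C4→C5→Exit (+1); total 4.
No residual Hall→Exit path; max flow = 4.
Certifying cut of size 4: {C1→Exit, C5→Exit, Hall→Lobby, StairC→Exit}.

4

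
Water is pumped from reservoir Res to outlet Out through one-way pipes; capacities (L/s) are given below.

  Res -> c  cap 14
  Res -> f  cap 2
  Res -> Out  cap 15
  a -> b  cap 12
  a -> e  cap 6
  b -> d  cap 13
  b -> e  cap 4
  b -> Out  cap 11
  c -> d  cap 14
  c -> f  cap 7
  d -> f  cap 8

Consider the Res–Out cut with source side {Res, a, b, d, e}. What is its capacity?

Edges leaving {Res, a, b, d, e}: Res→c (14), Res→f (2), Res→Out (15), b→Out (11), d→f (8).
Cut capacity = 14 + 2 + 15 + 11 + 8 = 50.

50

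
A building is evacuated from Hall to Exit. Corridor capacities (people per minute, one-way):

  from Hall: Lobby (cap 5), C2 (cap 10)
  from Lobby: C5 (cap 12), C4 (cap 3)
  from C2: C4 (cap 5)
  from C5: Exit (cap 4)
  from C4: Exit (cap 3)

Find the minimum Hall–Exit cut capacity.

7

Augment Hall→Lobby→C5→Exit: bottleneck 4, flow now 4.
Augment Hall→Lobby→C4→Exit: bottleneck 1, flow now 5.
Augment Hall→C2→C4→Exit: bottleneck 2, flow now 7.
No augmenting path remains; maximum flow = 7.
By max-flow min-cut, the minimum cut capacity equals the max flow.
In the residual graph, reachable from Hall: {Hall, Lobby, C2, C5, C4}.
Min-cut edges: C5→Exit (4), C4→Exit (3); capacity 4 + 3 = 7.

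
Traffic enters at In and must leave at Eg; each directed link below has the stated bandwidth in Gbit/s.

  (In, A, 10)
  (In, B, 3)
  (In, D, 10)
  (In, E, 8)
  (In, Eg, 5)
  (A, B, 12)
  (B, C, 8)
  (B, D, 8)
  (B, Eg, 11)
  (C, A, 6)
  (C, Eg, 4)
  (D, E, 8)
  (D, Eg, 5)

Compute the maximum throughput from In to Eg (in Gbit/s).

Augment In→Eg: bottleneck 5, flow now 5.
Augment In→B→Eg: bottleneck 3, flow now 8.
Augment In→D→Eg: bottleneck 5, flow now 13.
Augment In→A→B→Eg: bottleneck 8, flow now 21.
Augment In→A→B→C→Eg: bottleneck 2, flow now 23.
No augmenting path remains; maximum flow = 23.
In the residual graph, reachable from In: {In, D, E}.
Min-cut edges: In→A (10), In→B (3), In→Eg (5), D→Eg (5); capacity 10 + 3 + 5 + 5 = 23.
This cut is saturated, so no flow can exceed 23.

23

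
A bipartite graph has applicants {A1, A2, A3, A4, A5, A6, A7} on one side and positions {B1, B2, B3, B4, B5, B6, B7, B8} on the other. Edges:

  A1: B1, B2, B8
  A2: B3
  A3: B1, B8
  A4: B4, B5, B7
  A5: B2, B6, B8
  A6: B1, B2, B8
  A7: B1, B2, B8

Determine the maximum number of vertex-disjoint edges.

Unit-capacity flow: source→left, listed edges, right→sink; max matching = max flow.
Augmenting path A1→B1 (+1); matched 1.
Augmenting path A2→B3 (+1); matched 2.
Augmenting path A3→B8 (+1); matched 3.
Augmenting path A4→B4 (+1); matched 4.
Augmenting path A5→B2 (+1); matched 5.
Augmenting path A6→B2→A5→B6 (+1); matched 6.
No augmenting path remains; maximum matching = 6.
König certificate: {A2, A4, A5, B1, B2, B8} is a vertex cover of size 6 (every listed pair touches it), so no matching can be larger.

6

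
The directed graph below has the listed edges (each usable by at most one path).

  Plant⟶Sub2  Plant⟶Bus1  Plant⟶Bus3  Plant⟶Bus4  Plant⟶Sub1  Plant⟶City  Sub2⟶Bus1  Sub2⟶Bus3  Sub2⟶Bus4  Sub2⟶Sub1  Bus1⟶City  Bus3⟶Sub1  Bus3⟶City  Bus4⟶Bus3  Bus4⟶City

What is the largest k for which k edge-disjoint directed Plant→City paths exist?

4

Assign every edge capacity 1; by Menger, the answer equals the max flow.
Path Plant→City (+1); total 1.
Path Plant→Bus1→City (+1); total 2.
Path Plant→Bus3→City (+1); total 3.
Path Plant→Bus4→City (+1); total 4.
No residual Plant→City path; max flow = 4.
Certifying cut of size 4: {Bus1→City, Bus3→City, Bus4→City, Plant→City}.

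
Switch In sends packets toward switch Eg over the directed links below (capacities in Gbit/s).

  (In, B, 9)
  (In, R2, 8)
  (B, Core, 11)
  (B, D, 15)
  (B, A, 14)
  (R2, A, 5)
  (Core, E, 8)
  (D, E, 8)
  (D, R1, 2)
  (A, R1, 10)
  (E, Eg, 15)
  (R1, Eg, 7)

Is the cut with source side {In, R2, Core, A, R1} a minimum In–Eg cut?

Given cut capacity: 9 + 8 + 7 = 24.
Augment In→B→Core→E→Eg: bottleneck 8, flow now 8.
Augment In→B→D→E→Eg: bottleneck 1, flow now 9.
Augment In→R2→A→R1→Eg: bottleneck 5, flow now 14.
No augmenting path remains; maximum flow = 14.
In the residual graph, reachable from In: {In, R2}.
Min-cut edges: In→B (9), R2→A (5); capacity 9 + 5 = 14.
Cut capacity 24 exceeds the max flow 14, so it is not minimum.

No — its capacity is 24, but the minimum cut has capacity 14.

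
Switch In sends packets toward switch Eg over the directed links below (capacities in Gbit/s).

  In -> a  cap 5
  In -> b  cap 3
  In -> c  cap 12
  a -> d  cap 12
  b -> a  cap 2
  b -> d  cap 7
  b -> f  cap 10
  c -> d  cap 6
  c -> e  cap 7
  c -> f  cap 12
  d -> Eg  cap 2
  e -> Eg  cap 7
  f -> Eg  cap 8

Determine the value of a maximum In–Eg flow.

17

Augment In→a→d→Eg: bottleneck 2, flow now 2.
Augment In→b→f→Eg: bottleneck 3, flow now 5.
Augment In→c→e→Eg: bottleneck 7, flow now 12.
Augment In→c→f→Eg: bottleneck 5, flow now 17.
No augmenting path remains; maximum flow = 17.
In the residual graph, reachable from In: {In, a, d}.
Min-cut edges: In→b (3), In→c (12), d→Eg (2); capacity 3 + 12 + 2 = 17.
This cut is saturated, so no flow can exceed 17.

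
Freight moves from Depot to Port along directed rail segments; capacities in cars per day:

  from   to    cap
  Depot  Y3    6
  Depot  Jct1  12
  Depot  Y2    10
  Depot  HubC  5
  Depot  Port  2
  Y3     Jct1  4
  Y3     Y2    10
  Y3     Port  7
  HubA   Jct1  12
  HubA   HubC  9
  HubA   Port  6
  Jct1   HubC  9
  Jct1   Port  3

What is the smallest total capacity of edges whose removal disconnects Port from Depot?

11

Augment Depot→Port: bottleneck 2, flow now 2.
Augment Depot→Y3→Port: bottleneck 6, flow now 8.
Augment Depot→Jct1→Port: bottleneck 3, flow now 11.
No augmenting path remains; maximum flow = 11.
By max-flow min-cut, the minimum cut capacity equals the max flow.
In the residual graph, reachable from Depot: {Depot, Jct1, Y2, HubC}.
Min-cut edges: Depot→Y3 (6), Depot→Port (2), Jct1→Port (3); capacity 6 + 2 + 3 = 11.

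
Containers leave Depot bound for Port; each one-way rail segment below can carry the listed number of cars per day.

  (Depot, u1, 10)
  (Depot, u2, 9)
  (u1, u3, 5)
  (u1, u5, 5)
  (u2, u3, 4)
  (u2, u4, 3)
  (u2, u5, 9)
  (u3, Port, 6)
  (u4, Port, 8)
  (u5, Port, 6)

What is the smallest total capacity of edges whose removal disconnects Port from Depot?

Augment Depot→u1→u3→Port: bottleneck 5, flow now 5.
Augment Depot→u1→u5→Port: bottleneck 5, flow now 10.
Augment Depot→u2→u3→Port: bottleneck 1, flow now 11.
Augment Depot→u2→u4→Port: bottleneck 3, flow now 14.
Augment Depot→u2→u5→Port: bottleneck 1, flow now 15.
No augmenting path remains; maximum flow = 15.
By max-flow min-cut, the minimum cut capacity equals the max flow.
In the residual graph, reachable from Depot: {Depot, u1, u2, u3, u5}.
Min-cut edges: u2→u4 (3), u3→Port (6), u5→Port (6); capacity 3 + 6 + 6 = 15.

15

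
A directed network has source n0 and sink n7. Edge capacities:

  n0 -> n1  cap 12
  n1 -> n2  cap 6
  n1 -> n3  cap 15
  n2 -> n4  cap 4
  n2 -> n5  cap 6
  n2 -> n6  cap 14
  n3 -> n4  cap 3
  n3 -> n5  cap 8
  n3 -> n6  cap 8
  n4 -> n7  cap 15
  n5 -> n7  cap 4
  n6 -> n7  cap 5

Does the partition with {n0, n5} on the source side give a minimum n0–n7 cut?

No — its capacity is 16, but the minimum cut has capacity 12.

Given cut capacity: 12 + 4 = 16.
Augment n0→n1→n2→n4→n7: bottleneck 4, flow now 4.
Augment n0→n1→n2→n5→n7: bottleneck 2, flow now 6.
Augment n0→n1→n3→n4→n7: bottleneck 3, flow now 9.
Augment n0→n1→n3→n5→n7: bottleneck 2, flow now 11.
Augment n0→n1→n3→n6→n7: bottleneck 1, flow now 12.
No augmenting path remains; maximum flow = 12.
In the residual graph, reachable from n0: {n0}.
Min-cut edges: n0→n1 (12); capacity 12 = 12.
Cut capacity 16 exceeds the max flow 12, so it is not minimum.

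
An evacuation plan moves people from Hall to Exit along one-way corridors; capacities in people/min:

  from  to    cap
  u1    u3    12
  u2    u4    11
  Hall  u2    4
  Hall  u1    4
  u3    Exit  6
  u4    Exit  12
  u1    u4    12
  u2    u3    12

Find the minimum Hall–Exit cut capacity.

8

Augment Hall→u1→u3→Exit: bottleneck 4, flow now 4.
Augment Hall→u2→u3→Exit: bottleneck 2, flow now 6.
Augment Hall→u2→u4→Exit: bottleneck 2, flow now 8.
No augmenting path remains; maximum flow = 8.
By max-flow min-cut, the minimum cut capacity equals the max flow.
In the residual graph, reachable from Hall: {Hall}.
Min-cut edges: Hall→u1 (4), Hall→u2 (4); capacity 4 + 4 = 8.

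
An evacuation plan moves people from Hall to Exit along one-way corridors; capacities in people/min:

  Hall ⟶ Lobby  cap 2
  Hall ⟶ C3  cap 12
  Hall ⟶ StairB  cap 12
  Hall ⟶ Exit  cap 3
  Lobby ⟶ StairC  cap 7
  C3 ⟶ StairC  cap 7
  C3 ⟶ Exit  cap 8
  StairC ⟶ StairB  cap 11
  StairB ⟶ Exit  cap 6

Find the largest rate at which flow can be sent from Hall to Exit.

Augment Hall→Exit: bottleneck 3, flow now 3.
Augment Hall→C3→Exit: bottleneck 8, flow now 11.
Augment Hall→StairB→Exit: bottleneck 6, flow now 17.
No augmenting path remains; maximum flow = 17.
In the residual graph, reachable from Hall: {Hall, Lobby, C3, StairC, StairB}.
Min-cut edges: Hall→Exit (3), C3→Exit (8), StairB→Exit (6); capacity 3 + 8 + 6 = 17.
This cut is saturated, so no flow can exceed 17.

17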